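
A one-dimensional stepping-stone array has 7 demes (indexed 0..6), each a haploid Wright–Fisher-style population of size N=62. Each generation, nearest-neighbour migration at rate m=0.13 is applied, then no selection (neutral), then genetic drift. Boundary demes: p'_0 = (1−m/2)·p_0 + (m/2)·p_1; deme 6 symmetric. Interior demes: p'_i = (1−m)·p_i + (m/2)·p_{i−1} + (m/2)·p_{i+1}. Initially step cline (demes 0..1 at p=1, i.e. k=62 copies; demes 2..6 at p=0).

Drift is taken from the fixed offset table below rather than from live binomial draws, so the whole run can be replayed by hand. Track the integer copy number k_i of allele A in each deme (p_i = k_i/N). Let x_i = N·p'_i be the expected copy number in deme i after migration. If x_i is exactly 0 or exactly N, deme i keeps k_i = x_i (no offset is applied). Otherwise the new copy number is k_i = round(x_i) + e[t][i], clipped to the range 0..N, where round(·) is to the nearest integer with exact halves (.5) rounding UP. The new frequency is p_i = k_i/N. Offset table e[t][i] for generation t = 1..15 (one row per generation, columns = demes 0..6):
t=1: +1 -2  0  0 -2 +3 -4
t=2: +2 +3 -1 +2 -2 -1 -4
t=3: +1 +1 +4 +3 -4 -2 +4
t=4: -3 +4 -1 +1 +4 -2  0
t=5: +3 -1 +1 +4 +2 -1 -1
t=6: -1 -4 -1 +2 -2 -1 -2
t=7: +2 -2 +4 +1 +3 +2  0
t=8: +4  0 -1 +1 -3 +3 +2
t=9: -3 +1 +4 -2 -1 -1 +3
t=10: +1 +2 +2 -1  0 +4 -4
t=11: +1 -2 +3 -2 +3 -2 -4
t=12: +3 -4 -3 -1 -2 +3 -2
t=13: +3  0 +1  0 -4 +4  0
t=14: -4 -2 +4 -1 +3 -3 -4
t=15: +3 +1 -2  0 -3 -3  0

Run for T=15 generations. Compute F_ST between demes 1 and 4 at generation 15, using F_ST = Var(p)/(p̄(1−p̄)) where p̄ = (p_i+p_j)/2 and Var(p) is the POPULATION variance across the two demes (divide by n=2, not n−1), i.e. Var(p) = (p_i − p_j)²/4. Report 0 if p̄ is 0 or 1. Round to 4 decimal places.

t=0: k=[62 62 0 0 0 0 0]
t=1: x=[62.0000 57.9700 4.0300 0.0000 0.0000 0.0000 0.0000] k=[62 56 4 0 0 0 0]
t=2: x=[61.6100 53.0100 7.1200 0.2600 0.0000 0.0000 0.0000] k=[62 56 6 2 0 0 0]
t=3: x=[61.6100 53.1400 8.9900 2.1300 0.1300 0.0000 0.0000] k=[62 54 13 5 0 0 0]
t=4: x=[61.4800 51.8550 15.1450 5.1950 0.3250 0.0000 0.0000] k=[58 56 14 6 4 0 0]
t=5: x=[57.8700 53.4000 16.2100 6.3900 3.8700 0.2600 0.0000] k=[61 52 17 10 6 0 0]
t=6: x=[60.4150 50.3100 18.8200 10.1950 5.8700 0.3900 0.0000] k=[59 46 18 12 4 0 0]
t=7: x=[58.1550 45.0250 19.4300 11.8700 4.2600 0.2600 0.0000] k=[60 43 23 13 7 2 0]
t=8: x=[58.8950 42.8050 23.6500 13.2600 7.0650 2.1950 0.1300] k=[62 43 23 14 4 5 2]
t=9: x=[60.7650 42.9350 23.7150 13.9350 4.7150 4.7400 2.1950] k=[58 44 28 12 4 4 5]
t=10: x=[57.0900 43.8700 28.0000 12.5200 4.5200 4.0650 4.9350] k=[58 46 30 12 5 8 1]
t=11: x=[57.2200 45.7400 29.8700 12.7150 5.6500 7.3500 1.4550] k=[58 44 33 11 9 5 0]
t=12: x=[57.0900 44.1950 32.2850 12.3000 8.8700 4.9350 0.3250] k=[60 40 29 11 7 8 0]
t=13: x=[58.7000 40.5850 28.5450 11.9100 7.3250 7.4150 0.5200] k=[62 41 30 12 3 11 1]
t=14: x=[60.6350 41.6500 29.5450 12.5850 4.1050 9.8300 1.6500] k=[57 40 34 12 7 7 0]
t=15: x=[55.8950 40.7150 32.9600 13.1050 7.3250 6.5450 0.4550] k=[59 42 31 13 4 4 0]

0.4025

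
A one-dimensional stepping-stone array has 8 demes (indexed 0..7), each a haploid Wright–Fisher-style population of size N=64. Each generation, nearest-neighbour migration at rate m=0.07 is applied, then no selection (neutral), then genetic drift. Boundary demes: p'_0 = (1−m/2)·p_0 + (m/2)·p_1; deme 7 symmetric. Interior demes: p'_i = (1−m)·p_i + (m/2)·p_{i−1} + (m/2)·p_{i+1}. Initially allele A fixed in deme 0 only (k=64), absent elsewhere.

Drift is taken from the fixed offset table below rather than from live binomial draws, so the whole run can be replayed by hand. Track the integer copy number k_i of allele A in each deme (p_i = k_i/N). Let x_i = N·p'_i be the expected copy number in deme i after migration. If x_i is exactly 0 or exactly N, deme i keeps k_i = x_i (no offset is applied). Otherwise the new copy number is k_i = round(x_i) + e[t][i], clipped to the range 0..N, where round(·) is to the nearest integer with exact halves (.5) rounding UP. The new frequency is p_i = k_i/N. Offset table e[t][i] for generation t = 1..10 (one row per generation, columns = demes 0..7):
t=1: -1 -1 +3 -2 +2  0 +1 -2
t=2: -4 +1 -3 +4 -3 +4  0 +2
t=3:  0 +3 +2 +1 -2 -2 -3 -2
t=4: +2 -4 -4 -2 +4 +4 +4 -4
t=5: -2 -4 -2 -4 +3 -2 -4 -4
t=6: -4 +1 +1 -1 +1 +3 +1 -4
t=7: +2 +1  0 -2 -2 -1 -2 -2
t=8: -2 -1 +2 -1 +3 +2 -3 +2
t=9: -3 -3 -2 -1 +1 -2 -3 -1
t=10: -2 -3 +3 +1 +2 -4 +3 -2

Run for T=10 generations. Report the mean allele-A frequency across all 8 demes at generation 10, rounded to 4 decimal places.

t=0: k=[64 0 0 0 0 0 0 0]
t=1: x=[61.7600 2.2400 0.0000 0.0000 0.0000 0.0000 0.0000 0.0000] k=[61 1 0 0 0 0 0 0]
t=2: x=[58.9000 3.0650 0.0350 0.0000 0.0000 0.0000 0.0000 0.0000] k=[55 4 0 0 0 0 0 0]
t=3: x=[53.2150 5.6450 0.1400 0.0000 0.0000 0.0000 0.0000 0.0000] k=[53 9 2 0 0 0 0 0]
t=4: x=[51.4600 10.2950 2.1750 0.0700 0.0000 0.0000 0.0000 0.0000] k=[53 6 0 0 0 0 0 0]
t=5: x=[51.3550 7.4350 0.2100 0.0000 0.0000 0.0000 0.0000 0.0000] k=[49 3 0 0 0 0 0 0]
t=6: x=[47.3900 4.5050 0.1050 0.0000 0.0000 0.0000 0.0000 0.0000] k=[43 6 1 0 0 0 0 0]
t=7: x=[41.7050 7.1200 1.1400 0.0350 0.0000 0.0000 0.0000 0.0000] k=[44 8 1 0 0 0 0 0]
t=8: x=[42.7400 9.0150 1.2100 0.0350 0.0000 0.0000 0.0000 0.0000] k=[41 8 3 0 0 0 0 0]
t=9: x=[39.8450 8.9800 3.0700 0.1050 0.0000 0.0000 0.0000 0.0000] k=[37 6 1 0 0 0 0 0]
t=10: x=[35.9150 6.9100 1.1400 0.0350 0.0000 0.0000 0.0000 0.0000] k=[34 4 4 1 0 0 0 0]

0.0840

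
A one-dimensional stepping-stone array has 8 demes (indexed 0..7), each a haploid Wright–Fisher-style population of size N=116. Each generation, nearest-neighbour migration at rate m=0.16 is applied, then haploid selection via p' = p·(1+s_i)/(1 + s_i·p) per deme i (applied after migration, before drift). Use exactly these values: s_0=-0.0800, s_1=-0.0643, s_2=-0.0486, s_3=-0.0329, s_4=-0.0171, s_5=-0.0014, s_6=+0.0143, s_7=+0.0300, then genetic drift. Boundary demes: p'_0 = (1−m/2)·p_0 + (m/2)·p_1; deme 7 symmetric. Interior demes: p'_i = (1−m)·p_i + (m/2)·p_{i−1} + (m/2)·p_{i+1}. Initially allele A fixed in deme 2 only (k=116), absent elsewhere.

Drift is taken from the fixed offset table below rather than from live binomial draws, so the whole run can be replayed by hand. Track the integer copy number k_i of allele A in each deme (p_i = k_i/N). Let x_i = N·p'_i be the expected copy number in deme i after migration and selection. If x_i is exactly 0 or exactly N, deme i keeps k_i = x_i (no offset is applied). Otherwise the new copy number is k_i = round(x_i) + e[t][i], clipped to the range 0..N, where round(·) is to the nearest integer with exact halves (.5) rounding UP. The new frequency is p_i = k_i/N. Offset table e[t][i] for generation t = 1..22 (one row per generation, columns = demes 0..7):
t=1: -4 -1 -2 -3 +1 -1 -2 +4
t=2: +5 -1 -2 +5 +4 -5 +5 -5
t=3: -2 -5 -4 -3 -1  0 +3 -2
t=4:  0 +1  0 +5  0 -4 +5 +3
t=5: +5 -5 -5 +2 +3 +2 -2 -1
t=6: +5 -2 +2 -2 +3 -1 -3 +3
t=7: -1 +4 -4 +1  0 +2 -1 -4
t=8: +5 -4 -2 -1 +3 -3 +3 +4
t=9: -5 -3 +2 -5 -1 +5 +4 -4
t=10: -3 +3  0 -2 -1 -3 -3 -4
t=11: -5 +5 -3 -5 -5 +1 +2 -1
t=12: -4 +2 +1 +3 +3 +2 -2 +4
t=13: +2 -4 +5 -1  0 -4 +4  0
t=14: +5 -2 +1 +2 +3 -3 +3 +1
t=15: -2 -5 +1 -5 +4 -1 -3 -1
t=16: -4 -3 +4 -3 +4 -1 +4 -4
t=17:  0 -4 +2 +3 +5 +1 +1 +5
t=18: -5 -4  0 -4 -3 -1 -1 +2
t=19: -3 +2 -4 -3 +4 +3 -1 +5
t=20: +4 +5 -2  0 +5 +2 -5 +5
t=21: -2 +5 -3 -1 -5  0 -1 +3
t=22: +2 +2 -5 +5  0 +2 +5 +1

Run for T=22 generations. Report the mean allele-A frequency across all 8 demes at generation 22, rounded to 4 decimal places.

0.0948

t=0: k=[0 0 116 0 0 0 0 0]
t=1: x=[0.0000 8.7282 96.6501 8.9984 0.0000 0.0000 0.0000 0.0000] k=[0 8 95 6 0 0 0 0]
t=2: x=[0.5891 13.5064 79.6890 12.2681 0.4718 0.0000 0.0000 0.0000] k=[6 13 78 17 4 0 0 0]
t=3: x=[6.0626 16.6687 66.5118 20.2742 4.6425 0.3196 0.0000 0.0000] k=[4 12 63 17 4 0 0 0]
t=4: x=[4.2825 14.5719 53.8005 19.1002 4.6425 0.3196 0.0000 0.0000] k=[4 16 54 24 5 0 0 0]
t=5: x=[4.5789 17.0887 47.1594 24.2324 6.0208 0.3994 0.0000 0.0000] k=[10 12 42 26 9 2 0 0]
t=6: x=[9.4132 13.4304 37.0525 25.2529 9.6464 2.3967 0.1623 0.0000] k=[14 11 39 23 13 1 0 0]
t=7: x=[12.7805 12.7082 34.2650 22.8597 12.6444 1.8774 0.0811 0.0000] k=[12 17 30 24 13 4 0 0]
t=8: x=[11.5064 16.6687 27.4231 22.9774 12.9601 4.3941 0.3246 0.0000] k=[17 13 25 22 16 1 3 0]
t=9: x=[15.5242 13.4684 22.8714 21.1748 15.0526 2.3568 2.6363 0.2472] k=[11 10 25 16 14 7 7 0]
t=10: x=[10.1226 10.6211 22.1727 16.0908 13.3943 7.5501 6.5269 0.5767] k=[7 14 22 14 12 5 4 0]
t=11: x=[6.9917 13.2783 19.8856 14.0614 11.4212 5.4727 3.8120 0.3296] k=[2 18 17 9 6 6 6 0]
t=12: x=[3.0244 15.7150 15.7495 9.1150 6.1389 5.9920 5.5951 0.4943] k=[0 18 17 12 9 8 4 4]
t=13: x=[1.3261 15.5625 15.9810 11.8006 9.0155 7.7499 4.3794 4.1157] k=[3 12 21 11 9 4 8 4]
t=14: x=[3.4312 11.3036 18.6858 11.2943 8.6213 4.7137 7.4585 4.4446] k=[8 9 20 13 12 2 10 5]
t=15: x=[7.4753 9.2199 17.7964 13.0865 11.1056 3.4353 9.0781 5.5542] k=[5 4 19 8 15 2 6 5]
t=16: x=[4.5418 4.9550 16.2126 9.1539 13.1969 3.3554 5.6762 5.2255] k=[1 2 20 6 17 2 10 1]
t=17: x=[0.9943 3.1498 16.7145 7.7544 14.6972 3.8348 8.7542 1.7708] k=[1 0 19 11 20 5 10 7]
t=18: x=[0.8469 1.4984 16.1354 11.9954 17.8183 6.5913 9.4829 7.4433] k=[0 0 16 8 15 6 8 9]
t=19: x=[0.0000 1.1985 13.4752 8.9206 13.5127 6.8709 8.0254 9.1665] k=[0 3 9 6 18 10 7 14]
t=20: x=[0.2208 3.0371 7.9050 6.9774 16.1586 10.3867 7.9039 13.7952] k=[4 8 6 7 21 12 3 19]
t=21: x=[3.9863 7.0659 5.9523 7.7933 18.8857 11.9849 5.0684 18.1683] k=[2 12 3 7 14 12 4 21]
t=22: x=[2.5810 9.8634 3.8502 7.0162 13.0785 11.5055 6.0813 20.1270] k=[5 12 0 12 13 14 11 21]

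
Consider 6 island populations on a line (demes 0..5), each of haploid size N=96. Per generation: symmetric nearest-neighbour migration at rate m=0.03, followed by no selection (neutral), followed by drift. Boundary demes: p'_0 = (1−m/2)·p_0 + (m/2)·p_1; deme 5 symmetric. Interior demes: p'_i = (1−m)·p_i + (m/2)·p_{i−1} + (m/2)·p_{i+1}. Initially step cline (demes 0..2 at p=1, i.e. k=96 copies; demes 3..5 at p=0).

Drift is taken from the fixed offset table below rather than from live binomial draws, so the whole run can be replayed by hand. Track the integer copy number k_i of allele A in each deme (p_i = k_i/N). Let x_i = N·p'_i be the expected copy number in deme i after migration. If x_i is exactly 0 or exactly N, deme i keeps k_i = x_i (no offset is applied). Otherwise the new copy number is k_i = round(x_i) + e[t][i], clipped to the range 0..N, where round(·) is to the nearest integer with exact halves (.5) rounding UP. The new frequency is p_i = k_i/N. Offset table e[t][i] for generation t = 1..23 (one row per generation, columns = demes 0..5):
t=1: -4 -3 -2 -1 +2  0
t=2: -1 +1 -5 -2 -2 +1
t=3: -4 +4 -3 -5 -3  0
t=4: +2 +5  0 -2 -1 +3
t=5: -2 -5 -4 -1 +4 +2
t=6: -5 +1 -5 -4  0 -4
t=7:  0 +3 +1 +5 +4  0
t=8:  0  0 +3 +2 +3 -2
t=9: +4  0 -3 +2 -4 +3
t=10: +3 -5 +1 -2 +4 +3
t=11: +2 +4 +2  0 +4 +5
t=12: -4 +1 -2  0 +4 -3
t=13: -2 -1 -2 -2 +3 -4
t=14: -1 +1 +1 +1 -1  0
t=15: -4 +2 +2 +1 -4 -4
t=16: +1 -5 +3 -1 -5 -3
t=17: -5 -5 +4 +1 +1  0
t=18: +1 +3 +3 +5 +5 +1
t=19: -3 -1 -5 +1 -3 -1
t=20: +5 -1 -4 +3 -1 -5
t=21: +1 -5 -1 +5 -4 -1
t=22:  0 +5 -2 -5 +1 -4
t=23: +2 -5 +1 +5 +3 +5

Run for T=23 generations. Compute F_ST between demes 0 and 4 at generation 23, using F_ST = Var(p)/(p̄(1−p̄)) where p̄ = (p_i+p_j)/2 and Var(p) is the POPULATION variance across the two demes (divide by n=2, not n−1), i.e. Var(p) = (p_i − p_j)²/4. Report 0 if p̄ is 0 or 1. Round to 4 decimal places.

t=0: k=[96 96 96 0 0 0]
t=1: x=[96.0000 96.0000 94.5600 1.4400 0.0000 0.0000] k=[96 96 93 0 0 0]
t=2: x=[96.0000 95.9550 91.6500 1.3950 0.0000 0.0000] k=[96 96 87 0 0 0]
t=3: x=[96.0000 95.8650 85.8300 1.3050 0.0000 0.0000] k=[96 96 83 0 0 0]
t=4: x=[96.0000 95.8050 81.9500 1.2450 0.0000 0.0000] k=[96 96 82 0 0 0]
t=5: x=[96.0000 95.7900 80.9800 1.2300 0.0000 0.0000] k=[96 91 77 0 0 0]
t=6: x=[95.9250 90.8650 76.0550 1.1550 0.0000 0.0000] k=[91 92 71 0 0 0]
t=7: x=[91.0150 91.6700 70.2500 1.0650 0.0000 0.0000] k=[91 95 71 6 0 0]
t=8: x=[91.0600 94.5800 70.3850 6.8850 0.0900 0.0000] k=[91 95 73 9 3 0]
t=9: x=[91.0600 94.6100 72.3700 9.8700 3.0450 0.0450] k=[95 95 69 12 0 3]
t=10: x=[95.0000 94.6100 68.5350 12.6750 0.2250 2.9550] k=[96 90 70 11 4 6]
t=11: x=[95.9100 89.7900 69.4150 11.7800 4.1350 5.9700] k=[96 94 71 12 8 11]
t=12: x=[95.9700 93.6850 70.4600 12.8250 8.1050 10.9550] k=[92 95 68 13 12 8]
t=13: x=[92.0450 94.5500 67.5800 13.8100 11.9550 8.0600] k=[90 94 66 12 15 4]
t=14: x=[90.0600 93.5200 65.6100 12.8550 14.7900 4.1650] k=[89 95 67 14 14 4]
t=15: x=[89.0900 94.4900 66.6250 14.7950 13.8500 4.1500] k=[85 96 69 16 10 0]
t=16: x=[85.1650 95.4300 68.6100 16.7050 9.9400 0.1500] k=[86 90 72 16 5 0]
t=17: x=[86.0600 89.6700 71.4300 16.6750 5.0900 0.0750] k=[81 85 75 18 6 0]
t=18: x=[81.0600 84.7900 74.2950 18.6750 6.0900 0.0900] k=[82 88 77 24 11 1]
t=19: x=[82.0900 87.7450 76.3700 24.6000 11.0450 1.1500] k=[79 87 71 26 8 0]
t=20: x=[79.1200 86.6400 70.5650 26.4050 8.1500 0.1200] k=[84 86 67 29 7 0]
t=21: x=[84.0300 85.6850 66.7150 29.2400 7.2250 0.1050] k=[85 81 66 34 3 0]
t=22: x=[84.9400 80.8350 65.7450 34.0150 3.4200 0.0450] k=[85 86 64 29 4 0]
t=23: x=[85.0150 85.6550 63.8050 29.1500 4.3150 0.0600] k=[87 81 65 34 7 5]

0.6947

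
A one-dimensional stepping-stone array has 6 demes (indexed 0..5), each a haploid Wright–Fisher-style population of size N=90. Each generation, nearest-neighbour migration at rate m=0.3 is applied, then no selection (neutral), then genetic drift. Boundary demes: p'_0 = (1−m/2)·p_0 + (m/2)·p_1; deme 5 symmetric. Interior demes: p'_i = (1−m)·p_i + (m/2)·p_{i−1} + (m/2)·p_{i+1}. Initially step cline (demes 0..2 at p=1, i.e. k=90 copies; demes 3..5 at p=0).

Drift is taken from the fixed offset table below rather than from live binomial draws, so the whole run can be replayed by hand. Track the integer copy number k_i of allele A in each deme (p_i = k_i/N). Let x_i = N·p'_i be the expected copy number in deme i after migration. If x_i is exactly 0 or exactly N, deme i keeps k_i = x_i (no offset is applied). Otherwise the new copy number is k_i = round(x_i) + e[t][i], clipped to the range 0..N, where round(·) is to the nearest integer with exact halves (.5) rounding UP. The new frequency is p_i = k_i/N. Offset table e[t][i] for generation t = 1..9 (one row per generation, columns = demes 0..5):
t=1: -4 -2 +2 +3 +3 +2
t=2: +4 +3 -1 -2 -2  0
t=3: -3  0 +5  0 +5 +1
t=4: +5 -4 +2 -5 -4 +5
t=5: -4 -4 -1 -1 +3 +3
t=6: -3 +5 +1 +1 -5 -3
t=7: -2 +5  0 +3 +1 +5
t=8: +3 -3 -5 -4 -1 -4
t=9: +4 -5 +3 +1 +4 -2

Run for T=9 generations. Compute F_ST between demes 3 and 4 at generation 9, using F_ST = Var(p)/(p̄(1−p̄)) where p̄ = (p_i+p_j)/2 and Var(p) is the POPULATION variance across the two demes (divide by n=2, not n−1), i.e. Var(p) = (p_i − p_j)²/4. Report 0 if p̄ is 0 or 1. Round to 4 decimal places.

t=0: k=[90 90 90 0 0 0]
t=1: x=[90.0000 90.0000 76.5000 13.5000 0.0000 0.0000] k=[90 90 79 17 0 0]
t=2: x=[90.0000 88.3500 71.3500 23.7500 2.5500 0.0000] k=[90 90 70 22 1 0]
t=3: x=[90.0000 87.0000 65.8000 26.0500 4.0000 0.1500] k=[90 87 71 26 9 1]
t=4: x=[89.5500 85.0500 66.6500 30.2000 10.3500 2.2000] k=[90 81 69 25 6 7]
t=5: x=[88.6500 80.5500 64.2000 28.7500 9.0000 6.8500] k=[85 77 63 28 12 10]
t=6: x=[83.8000 76.1000 59.8500 30.8500 14.1000 10.3000] k=[81 81 61 32 9 7]
t=7: x=[81.0000 78.0000 59.6500 32.9000 12.1500 7.3000] k=[79 83 60 36 13 12]
t=8: x=[79.6000 78.9500 59.8500 36.1500 16.3000 12.1500] k=[83 76 55 32 15 8]
t=9: x=[81.9500 73.9000 54.7000 32.9000 16.5000 9.0500] k=[86 69 58 34 21 7]

0.0246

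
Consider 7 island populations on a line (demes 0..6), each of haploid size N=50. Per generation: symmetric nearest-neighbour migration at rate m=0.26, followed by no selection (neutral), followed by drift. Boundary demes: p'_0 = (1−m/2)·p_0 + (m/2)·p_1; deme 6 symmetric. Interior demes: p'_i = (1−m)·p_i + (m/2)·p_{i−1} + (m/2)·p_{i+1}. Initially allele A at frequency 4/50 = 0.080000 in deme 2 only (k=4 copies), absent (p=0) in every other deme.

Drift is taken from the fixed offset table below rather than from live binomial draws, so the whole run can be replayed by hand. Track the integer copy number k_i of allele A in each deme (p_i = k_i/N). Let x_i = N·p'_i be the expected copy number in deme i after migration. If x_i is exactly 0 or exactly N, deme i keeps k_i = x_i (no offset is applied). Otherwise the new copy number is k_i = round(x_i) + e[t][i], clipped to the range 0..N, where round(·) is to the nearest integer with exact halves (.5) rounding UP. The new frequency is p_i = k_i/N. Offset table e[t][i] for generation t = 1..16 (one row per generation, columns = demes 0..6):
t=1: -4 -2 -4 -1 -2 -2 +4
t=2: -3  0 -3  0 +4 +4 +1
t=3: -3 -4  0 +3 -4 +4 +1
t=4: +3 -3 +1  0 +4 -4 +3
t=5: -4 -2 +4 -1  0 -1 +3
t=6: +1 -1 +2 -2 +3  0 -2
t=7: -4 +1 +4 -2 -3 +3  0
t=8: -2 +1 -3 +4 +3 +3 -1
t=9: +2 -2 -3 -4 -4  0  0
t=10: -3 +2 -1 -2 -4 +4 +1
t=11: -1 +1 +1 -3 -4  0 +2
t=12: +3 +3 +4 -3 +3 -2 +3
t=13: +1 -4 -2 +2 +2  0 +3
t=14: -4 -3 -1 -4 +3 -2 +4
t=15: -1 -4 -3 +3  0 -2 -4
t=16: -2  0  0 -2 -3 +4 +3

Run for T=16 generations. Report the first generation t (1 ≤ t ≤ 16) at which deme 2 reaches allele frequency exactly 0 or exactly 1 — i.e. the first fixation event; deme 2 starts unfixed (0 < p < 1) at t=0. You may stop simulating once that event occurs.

1

t=0: k=[0 0 4 0 0 0 0]
t=1: x=[0.0000 0.5200 2.9600 0.5200 0.0000 0.0000 0.0000] k=[0 0 0 0 0 0 0]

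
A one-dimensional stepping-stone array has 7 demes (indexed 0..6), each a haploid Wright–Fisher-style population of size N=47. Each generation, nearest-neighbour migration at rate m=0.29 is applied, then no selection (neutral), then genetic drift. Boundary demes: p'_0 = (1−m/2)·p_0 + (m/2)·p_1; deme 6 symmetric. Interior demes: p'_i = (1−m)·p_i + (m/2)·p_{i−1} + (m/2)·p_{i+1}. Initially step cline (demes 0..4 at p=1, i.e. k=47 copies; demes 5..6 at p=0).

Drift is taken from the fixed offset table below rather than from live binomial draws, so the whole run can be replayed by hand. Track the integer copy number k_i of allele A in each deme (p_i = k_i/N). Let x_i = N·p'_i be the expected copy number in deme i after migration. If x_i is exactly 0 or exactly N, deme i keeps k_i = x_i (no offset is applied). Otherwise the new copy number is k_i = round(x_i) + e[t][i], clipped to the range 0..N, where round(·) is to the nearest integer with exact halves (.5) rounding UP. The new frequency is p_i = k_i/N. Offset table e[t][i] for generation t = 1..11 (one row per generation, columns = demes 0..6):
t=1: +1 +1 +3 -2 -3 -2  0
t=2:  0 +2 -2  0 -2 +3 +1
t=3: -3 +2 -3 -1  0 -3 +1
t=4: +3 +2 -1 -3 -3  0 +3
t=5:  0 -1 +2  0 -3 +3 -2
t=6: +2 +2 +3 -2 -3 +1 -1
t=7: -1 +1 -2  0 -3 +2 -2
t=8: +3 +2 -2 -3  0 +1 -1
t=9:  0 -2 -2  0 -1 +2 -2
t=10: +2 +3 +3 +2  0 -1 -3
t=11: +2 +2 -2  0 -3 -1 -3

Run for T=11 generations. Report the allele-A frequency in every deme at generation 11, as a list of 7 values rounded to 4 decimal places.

[1.0000, 1.0000, 0.8298, 0.6809, 0.4255, 0.2979, 0.0851]

t=0: k=[47 47 47 47 47 0 0]
t=1: x=[47.0000 47.0000 47.0000 47.0000 40.1850 6.8150 0.0000] k=[47 47 47 47 37 5 0]
t=2: x=[47.0000 47.0000 47.0000 45.5500 33.8100 8.9150 0.7250] k=[47 47 47 46 32 12 2]
t=3: x=[47.0000 47.0000 46.8550 44.1150 31.1300 13.4500 3.4500] k=[47 47 44 43 31 10 4]
t=4: x=[47.0000 46.5650 44.2900 41.4050 29.6950 12.1750 4.8700] k=[47 47 43 38 27 12 8]
t=5: x=[47.0000 46.4200 42.8550 37.1300 26.4200 13.5950 8.5800] k=[47 45 45 37 23 17 7]
t=6: x=[46.7100 45.2900 43.8400 36.1300 24.1600 16.4200 8.4500] k=[47 47 47 34 21 17 7]
t=7: x=[47.0000 47.0000 45.1150 34.0000 22.3050 16.1300 8.4500] k=[47 47 43 34 19 18 6]
t=8: x=[47.0000 46.4200 42.2750 33.1300 21.0300 16.4050 7.7400] k=[47 47 40 30 21 17 7]
t=9: x=[47.0000 45.9850 39.5650 30.1450 21.7250 16.1300 8.4500] k=[47 44 38 30 21 18 6]
t=10: x=[46.5650 43.5650 37.7100 29.8550 21.8700 16.6950 7.7400] k=[47 47 41 32 22 16 5]
t=11: x=[47.0000 46.1300 40.5650 31.8550 22.5800 15.2750 6.5950] k=[47 47 39 32 20 14 4]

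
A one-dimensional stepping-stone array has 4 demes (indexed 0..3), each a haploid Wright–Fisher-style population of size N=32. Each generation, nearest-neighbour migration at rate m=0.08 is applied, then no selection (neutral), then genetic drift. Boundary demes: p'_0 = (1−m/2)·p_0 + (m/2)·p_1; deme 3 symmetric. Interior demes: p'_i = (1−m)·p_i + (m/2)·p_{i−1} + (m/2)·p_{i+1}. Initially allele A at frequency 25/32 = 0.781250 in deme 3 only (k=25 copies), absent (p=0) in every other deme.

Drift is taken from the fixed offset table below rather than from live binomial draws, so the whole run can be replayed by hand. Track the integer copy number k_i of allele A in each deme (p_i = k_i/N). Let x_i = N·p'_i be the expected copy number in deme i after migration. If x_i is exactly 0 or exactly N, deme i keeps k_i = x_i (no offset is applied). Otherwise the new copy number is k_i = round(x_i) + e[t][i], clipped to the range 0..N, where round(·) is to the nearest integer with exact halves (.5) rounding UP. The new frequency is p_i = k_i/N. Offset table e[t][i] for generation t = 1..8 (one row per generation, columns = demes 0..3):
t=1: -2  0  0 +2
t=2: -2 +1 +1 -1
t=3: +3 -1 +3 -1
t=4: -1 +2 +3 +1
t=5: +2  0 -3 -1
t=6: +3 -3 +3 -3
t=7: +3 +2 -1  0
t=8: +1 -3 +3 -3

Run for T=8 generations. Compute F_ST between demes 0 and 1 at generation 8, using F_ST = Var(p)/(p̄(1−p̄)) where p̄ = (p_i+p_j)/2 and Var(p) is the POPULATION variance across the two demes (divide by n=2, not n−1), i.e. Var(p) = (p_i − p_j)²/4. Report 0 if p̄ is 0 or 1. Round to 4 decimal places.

t=0: k=[0 0 0 25]
t=1: x=[0.0000 0.0000 1.0000 24.0000] k=[0 0 1 26]
t=2: x=[0.0000 0.0400 1.9600 25.0000] k=[0 1 3 24]
t=3: x=[0.0400 1.0400 3.7600 23.1600] k=[3 0 7 22]
t=4: x=[2.8800 0.4000 7.3200 21.4000] k=[2 2 10 22]
t=5: x=[2.0000 2.3200 10.1600 21.5200] k=[4 2 7 21]
t=6: x=[3.9200 2.2800 7.3600 20.4400] k=[7 0 10 17]
t=7: x=[6.7200 0.6800 9.8800 16.7200] k=[10 3 9 17]
t=8: x=[9.7200 3.5200 9.0800 16.6800] k=[11 1 12 14]

0.1603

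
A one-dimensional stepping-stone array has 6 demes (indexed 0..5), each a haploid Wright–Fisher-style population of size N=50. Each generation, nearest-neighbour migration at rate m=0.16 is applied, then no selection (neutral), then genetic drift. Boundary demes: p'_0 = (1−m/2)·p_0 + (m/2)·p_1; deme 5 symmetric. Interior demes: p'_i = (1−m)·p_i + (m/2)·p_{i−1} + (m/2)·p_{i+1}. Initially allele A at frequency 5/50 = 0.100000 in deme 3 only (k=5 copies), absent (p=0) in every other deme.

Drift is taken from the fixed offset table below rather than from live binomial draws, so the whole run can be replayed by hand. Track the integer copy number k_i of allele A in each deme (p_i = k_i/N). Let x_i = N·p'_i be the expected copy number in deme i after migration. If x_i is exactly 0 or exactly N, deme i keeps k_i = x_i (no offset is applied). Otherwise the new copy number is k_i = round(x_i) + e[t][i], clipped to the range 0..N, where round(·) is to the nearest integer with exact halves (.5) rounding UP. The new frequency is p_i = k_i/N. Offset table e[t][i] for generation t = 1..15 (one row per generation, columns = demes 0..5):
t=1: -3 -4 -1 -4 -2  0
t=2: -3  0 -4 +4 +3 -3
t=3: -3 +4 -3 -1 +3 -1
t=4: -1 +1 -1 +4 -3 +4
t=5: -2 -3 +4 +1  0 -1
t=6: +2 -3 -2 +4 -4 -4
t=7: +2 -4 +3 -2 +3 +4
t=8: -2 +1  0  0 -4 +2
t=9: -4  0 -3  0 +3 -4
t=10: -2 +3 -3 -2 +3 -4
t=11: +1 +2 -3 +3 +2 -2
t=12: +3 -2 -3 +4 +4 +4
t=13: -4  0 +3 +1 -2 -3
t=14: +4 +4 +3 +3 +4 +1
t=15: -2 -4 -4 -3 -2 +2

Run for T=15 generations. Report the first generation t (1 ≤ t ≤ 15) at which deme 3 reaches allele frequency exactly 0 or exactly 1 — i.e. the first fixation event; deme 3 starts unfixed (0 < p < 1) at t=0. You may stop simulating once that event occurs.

1

t=0: k=[0 0 0 5 0 0]
t=1: x=[0.0000 0.0000 0.4000 4.2000 0.4000 0.0000] k=[0 0 0 0 0 0]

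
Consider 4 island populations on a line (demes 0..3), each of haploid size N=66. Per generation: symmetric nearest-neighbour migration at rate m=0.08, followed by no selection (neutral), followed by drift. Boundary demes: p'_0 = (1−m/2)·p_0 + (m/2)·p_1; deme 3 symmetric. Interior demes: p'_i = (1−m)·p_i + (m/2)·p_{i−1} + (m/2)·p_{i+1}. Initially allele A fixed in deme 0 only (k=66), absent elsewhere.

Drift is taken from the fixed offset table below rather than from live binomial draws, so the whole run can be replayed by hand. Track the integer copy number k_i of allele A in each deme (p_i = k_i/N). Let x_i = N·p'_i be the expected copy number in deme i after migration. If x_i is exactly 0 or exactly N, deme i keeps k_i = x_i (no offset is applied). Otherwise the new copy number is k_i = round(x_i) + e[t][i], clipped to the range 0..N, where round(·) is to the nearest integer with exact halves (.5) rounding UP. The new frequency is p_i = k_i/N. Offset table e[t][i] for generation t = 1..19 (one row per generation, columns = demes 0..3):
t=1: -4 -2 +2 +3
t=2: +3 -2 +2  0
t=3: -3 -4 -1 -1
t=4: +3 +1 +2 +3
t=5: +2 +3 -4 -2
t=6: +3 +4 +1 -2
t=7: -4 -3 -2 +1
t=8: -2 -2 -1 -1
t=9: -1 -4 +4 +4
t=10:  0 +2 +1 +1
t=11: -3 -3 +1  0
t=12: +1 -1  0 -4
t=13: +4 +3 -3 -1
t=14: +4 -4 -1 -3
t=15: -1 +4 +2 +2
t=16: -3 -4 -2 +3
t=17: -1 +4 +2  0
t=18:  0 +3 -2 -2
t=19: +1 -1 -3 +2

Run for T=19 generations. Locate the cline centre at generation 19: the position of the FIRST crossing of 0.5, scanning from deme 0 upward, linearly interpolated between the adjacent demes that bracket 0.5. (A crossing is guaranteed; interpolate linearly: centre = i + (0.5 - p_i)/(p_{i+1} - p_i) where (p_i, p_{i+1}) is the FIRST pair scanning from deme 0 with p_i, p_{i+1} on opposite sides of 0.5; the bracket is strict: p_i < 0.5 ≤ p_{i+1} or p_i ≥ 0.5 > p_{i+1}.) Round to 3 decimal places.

t=0: k=[66 0 0 0]
t=1: x=[63.3600 2.6400 0.0000 0.0000] k=[59 1 0 0]
t=2: x=[56.6800 3.2800 0.0400 0.0000] k=[60 1 2 0]
t=3: x=[57.6400 3.4000 1.8800 0.0800] k=[55 0 1 0]
t=4: x=[52.8000 2.2400 0.9200 0.0400] k=[56 3 3 3]
t=5: x=[53.8800 5.1200 3.0000 3.0000] k=[56 8 0 1]
t=6: x=[54.0800 9.6000 0.3600 0.9600] k=[57 14 1 0]
t=7: x=[55.2800 15.2000 1.4800 0.0400] k=[51 12 0 1]
t=8: x=[49.4400 13.0800 0.5200 0.9600] k=[47 11 0 0]
t=9: x=[45.5600 12.0000 0.4400 0.0000] k=[45 8 4 0]
t=10: x=[43.5200 9.3200 4.0000 0.1600] k=[44 11 5 1]
t=11: x=[42.6800 12.0800 5.0800 1.1600] k=[40 9 6 1]
t=12: x=[38.7600 10.1200 5.9200 1.2000] k=[40 9 6 0]
t=13: x=[38.7600 10.1200 5.8800 0.2400] k=[43 13 3 0]
t=14: x=[41.8000 13.8000 3.2800 0.1200] k=[46 10 2 0]
t=15: x=[44.5600 11.1200 2.2400 0.0800] k=[44 15 4 2]
t=16: x=[42.8400 15.7200 4.3600 2.0800] k=[40 12 2 5]
t=17: x=[38.8800 12.7200 2.5200 4.8800] k=[38 17 5 5]
t=18: x=[37.1600 17.3600 5.4800 5.0000] k=[37 20 3 3]
t=19: x=[36.3200 20.0000 3.6800 3.0000] k=[37 19 1 5]

0.222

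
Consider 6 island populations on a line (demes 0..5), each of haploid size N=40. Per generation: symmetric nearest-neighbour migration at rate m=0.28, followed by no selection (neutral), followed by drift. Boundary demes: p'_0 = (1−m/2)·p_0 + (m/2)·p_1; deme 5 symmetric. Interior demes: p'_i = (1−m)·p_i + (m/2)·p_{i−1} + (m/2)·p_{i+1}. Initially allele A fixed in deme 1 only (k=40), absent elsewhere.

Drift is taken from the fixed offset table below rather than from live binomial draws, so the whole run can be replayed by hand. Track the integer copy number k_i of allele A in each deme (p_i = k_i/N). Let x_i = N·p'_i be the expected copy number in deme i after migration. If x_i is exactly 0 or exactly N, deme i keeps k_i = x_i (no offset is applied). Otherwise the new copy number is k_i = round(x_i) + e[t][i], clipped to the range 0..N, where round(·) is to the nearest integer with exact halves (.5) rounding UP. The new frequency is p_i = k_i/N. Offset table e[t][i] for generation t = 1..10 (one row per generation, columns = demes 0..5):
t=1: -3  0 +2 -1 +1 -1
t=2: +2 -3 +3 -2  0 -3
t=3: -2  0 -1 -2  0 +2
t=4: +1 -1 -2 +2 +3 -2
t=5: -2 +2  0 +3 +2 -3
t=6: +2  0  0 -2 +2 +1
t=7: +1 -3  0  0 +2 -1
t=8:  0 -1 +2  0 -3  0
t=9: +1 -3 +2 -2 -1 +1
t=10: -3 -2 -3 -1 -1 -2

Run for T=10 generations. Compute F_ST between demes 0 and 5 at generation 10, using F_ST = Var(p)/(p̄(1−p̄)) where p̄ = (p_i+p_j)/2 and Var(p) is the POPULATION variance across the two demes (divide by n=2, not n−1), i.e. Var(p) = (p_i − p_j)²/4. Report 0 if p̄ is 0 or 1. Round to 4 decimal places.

0.0914

t=0: k=[0 40 0 0 0 0]
t=1: x=[5.6000 28.8000 5.6000 0.0000 0.0000 0.0000] k=[3 29 8 0 0 0]
t=2: x=[6.6400 22.4200 9.8200 1.1200 0.0000 0.0000] k=[9 19 13 0 0 0]
t=3: x=[10.4000 16.7600 12.0200 1.8200 0.0000 0.0000] k=[8 17 11 0 0 0]
t=4: x=[9.2600 14.9000 10.3000 1.5400 0.0000 0.0000] k=[10 14 8 4 0 0]
t=5: x=[10.5600 12.6000 8.2800 4.0000 0.5600 0.0000] k=[9 15 8 7 3 0]
t=6: x=[9.8400 13.1800 8.8400 6.5800 3.1400 0.4200] k=[12 13 9 5 5 1]
t=7: x=[12.1400 12.3000 9.0000 5.5600 4.4400 1.5600] k=[13 9 9 6 6 1]
t=8: x=[12.4400 9.5600 8.5800 6.4200 5.3000 1.7000] k=[12 9 11 6 2 2]
t=9: x=[11.5800 9.7000 10.0200 6.1400 2.5600 2.0000] k=[13 7 12 4 2 3]
t=10: x=[12.1600 8.5400 10.1800 4.8400 2.4200 2.8600] k=[9 7 7 4 1 1]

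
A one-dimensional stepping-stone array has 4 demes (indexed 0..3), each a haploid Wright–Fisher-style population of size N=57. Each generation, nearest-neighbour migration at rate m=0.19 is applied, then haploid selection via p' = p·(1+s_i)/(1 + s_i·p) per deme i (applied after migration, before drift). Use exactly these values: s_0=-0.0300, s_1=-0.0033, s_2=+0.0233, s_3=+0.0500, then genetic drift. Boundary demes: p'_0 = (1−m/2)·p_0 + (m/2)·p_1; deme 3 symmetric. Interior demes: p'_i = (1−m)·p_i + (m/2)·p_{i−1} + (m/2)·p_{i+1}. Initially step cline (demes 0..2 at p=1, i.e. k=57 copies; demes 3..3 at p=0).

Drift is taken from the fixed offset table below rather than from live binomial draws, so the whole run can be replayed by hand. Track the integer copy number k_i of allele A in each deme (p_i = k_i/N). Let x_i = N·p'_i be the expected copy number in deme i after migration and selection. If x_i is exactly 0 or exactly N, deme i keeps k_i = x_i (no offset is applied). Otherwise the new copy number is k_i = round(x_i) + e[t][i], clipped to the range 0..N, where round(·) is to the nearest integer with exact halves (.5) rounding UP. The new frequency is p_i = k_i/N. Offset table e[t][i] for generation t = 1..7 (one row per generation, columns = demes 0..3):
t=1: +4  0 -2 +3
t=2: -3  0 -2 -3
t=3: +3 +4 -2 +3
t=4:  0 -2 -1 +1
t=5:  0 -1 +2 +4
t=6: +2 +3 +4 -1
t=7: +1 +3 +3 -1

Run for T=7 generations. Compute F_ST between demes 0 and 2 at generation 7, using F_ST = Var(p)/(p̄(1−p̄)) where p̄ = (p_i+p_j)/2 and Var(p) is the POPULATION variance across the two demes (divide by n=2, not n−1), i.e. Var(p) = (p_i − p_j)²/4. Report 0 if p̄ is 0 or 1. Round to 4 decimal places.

t=0: k=[57 57 57 0]
t=1: x=[57.0000 57.0000 51.6968 5.6589] k=[57 57 50 9]
t=2: x=[57.0000 56.3328 46.9619 13.3883] k=[57 56 45 10]
t=3: x=[56.9021 55.0438 42.9651 13.8296] k=[57 57 41 17]
t=4: x=[57.0000 55.4751 40.5112 19.9073] k=[57 53 40 21]
t=5: x=[56.6083 52.1303 39.7087 23.4756] k=[57 51 42 27]
t=6: x=[56.4126 50.6965 41.6893 29.1202] k=[57 54 46 28]
t=7: x=[56.7062 53.5142 45.2661 30.4032] k=[57 57 48 29]

0.0857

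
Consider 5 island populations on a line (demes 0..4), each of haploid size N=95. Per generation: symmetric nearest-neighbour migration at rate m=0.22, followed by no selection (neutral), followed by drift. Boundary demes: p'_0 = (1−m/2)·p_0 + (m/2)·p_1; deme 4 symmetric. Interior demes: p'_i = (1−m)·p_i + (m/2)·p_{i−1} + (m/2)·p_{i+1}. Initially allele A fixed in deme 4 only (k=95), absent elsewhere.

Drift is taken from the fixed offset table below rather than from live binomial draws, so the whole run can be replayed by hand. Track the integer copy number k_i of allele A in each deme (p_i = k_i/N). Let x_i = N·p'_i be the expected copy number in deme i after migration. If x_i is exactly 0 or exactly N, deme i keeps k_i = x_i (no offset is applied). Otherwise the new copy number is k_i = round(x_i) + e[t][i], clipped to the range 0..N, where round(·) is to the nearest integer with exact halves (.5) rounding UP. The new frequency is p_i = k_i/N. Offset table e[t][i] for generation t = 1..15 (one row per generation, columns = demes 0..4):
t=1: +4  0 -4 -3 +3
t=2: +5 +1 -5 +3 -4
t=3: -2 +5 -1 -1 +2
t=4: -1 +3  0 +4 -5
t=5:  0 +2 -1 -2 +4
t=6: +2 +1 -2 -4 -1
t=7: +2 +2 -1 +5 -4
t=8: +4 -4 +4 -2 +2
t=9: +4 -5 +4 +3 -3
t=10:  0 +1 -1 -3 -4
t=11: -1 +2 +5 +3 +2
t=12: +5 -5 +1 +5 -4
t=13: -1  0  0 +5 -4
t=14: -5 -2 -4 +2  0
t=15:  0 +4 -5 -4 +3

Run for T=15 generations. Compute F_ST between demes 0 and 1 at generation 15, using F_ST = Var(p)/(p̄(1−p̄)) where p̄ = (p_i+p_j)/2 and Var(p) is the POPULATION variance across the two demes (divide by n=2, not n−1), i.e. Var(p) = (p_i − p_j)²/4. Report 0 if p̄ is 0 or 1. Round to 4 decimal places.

0.0106

t=0: k=[0 0 0 0 95]
t=1: x=[0.0000 0.0000 0.0000 10.4500 84.5500] k=[0 0 0 7 88]
t=2: x=[0.0000 0.0000 0.7700 15.1400 79.0900] k=[0 0 0 18 75]
t=3: x=[0.0000 0.0000 1.9800 22.2900 68.7300] k=[0 0 1 21 71]
t=4: x=[0.0000 0.1100 3.0900 24.3000 65.5000] k=[0 3 3 28 61]
t=5: x=[0.3300 2.6700 5.7500 28.8800 57.3700] k=[0 5 5 27 61]
t=6: x=[0.5500 4.4500 7.4200 28.3200 57.2600] k=[3 5 5 24 56]
t=7: x=[3.2200 4.7800 7.0900 25.4300 52.4800] k=[5 7 6 30 48]
t=8: x=[5.2200 6.6700 8.7500 29.3400 46.0200] k=[9 3 13 27 48]
t=9: x=[8.3400 4.7600 13.4400 27.7700 45.6900] k=[12 0 17 31 43]
t=10: x=[10.6800 3.1900 16.6700 30.7800 41.6800] k=[11 4 16 28 38]
t=11: x=[10.2300 6.0900 16.0000 27.7800 36.9000] k=[9 8 21 31 39]
t=12: x=[8.8900 9.5400 20.6700 30.7800 38.1200] k=[14 5 22 36 34]
t=13: x=[13.0100 7.8600 21.6700 34.2400 34.2200] k=[12 8 22 39 30]
t=14: x=[11.5600 9.9800 22.3300 36.1400 30.9900] k=[7 8 18 38 31]
t=15: x=[7.1100 8.9900 19.1000 35.0300 31.7700] k=[7 13 14 31 35]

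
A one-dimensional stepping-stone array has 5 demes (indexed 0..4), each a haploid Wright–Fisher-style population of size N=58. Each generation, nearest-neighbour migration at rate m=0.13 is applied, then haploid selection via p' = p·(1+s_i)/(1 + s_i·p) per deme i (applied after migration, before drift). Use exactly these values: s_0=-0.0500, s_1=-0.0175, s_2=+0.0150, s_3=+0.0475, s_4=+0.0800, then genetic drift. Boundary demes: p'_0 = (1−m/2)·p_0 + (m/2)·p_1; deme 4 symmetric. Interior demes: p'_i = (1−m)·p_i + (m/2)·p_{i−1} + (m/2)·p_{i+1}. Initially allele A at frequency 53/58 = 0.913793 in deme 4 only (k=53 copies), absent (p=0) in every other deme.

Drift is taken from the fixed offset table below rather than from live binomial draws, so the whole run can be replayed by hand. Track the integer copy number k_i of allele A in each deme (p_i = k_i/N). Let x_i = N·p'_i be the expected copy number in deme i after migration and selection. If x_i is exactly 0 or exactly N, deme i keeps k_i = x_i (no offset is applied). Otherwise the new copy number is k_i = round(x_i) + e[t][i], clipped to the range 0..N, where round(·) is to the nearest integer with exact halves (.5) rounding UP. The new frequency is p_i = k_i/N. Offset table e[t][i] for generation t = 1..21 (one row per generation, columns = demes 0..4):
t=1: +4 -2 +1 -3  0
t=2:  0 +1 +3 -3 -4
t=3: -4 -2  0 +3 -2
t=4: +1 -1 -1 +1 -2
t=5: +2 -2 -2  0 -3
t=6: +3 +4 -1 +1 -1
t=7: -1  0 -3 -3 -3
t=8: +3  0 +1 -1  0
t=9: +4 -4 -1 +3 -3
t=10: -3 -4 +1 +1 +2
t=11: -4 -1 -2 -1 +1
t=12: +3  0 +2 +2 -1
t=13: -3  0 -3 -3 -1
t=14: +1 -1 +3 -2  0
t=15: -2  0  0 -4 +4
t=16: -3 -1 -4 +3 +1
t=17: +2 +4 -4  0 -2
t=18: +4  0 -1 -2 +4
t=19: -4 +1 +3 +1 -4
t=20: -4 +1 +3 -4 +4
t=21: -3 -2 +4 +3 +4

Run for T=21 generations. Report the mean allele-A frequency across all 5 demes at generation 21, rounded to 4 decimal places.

t=0: k=[0 0 0 0 53]
t=1: x=[0.0000 0.0000 0.0000 3.5985 50.0953] k=[0 0 0 1 50]
t=2: x=[0.0000 0.0000 0.0660 4.3012 47.4934] k=[0 0 3 1 43]
t=3: x=[0.0000 0.1916 2.7132 4.0306 41.2030] k=[0 0 3 7 39]
t=4: x=[0.0000 0.1916 3.1085 9.1727 37.9415] k=[0 0 2 10 36]
t=5: x=[0.0000 0.1277 2.4244 11.5945 35.3805] k=[0 0 0 12 32]
t=6: x=[0.0000 0.0000 0.7915 12.9816 31.8091] k=[0 0 0 14 31]
t=7: x=[0.0000 0.0000 0.9234 14.6984 31.0080] k=[0 0 0 12 28]
t=8: x=[0.0000 0.0000 0.7915 12.7147 28.0729] k=[0 0 2 12 28]
t=9: x=[0.0000 0.1277 2.5561 12.8482 28.0729] k=[0 0 2 16 25]
t=10: x=[0.0000 0.1277 2.8197 16.2115 25.5092] k=[0 0 4 17 28]
t=11: x=[0.0000 0.2555 4.6483 17.4305 28.3990] k=[0 0 3 16 29]
t=12: x=[0.0000 0.1916 3.7013 16.5432 29.2707] k=[0 0 6 19 28]
t=13: x=[0.0000 0.3832 6.5409 19.3334 28.5294] k=[0 0 4 16 28]
t=14: x=[0.0000 0.2555 4.5824 16.5432 28.3338] k=[0 0 8 15 28]
t=15: x=[0.0000 0.5110 8.0375 15.9204 28.2686] k=[0 1 8 12 32]
t=16: x=[0.0618 1.3662 7.9061 13.5151 31.8091] k=[0 0 4 17 33]
t=17: x=[0.0000 0.2555 4.6483 17.7616 33.0594] k=[0 4 1 18 31]
t=18: x=[0.2471 3.4867 2.3331 18.3165 31.2669] k=[4 3 1 16 35]
t=19: x=[3.7510 2.8862 2.1354 16.8085 34.8435] k=[0 4 5 18 31]
t=20: x=[0.2471 3.7427 5.8579 18.5811 31.2669] k=[0 5 9 15 35]
t=21: x=[0.3088 4.8559 9.2451 16.4514 34.7794] k=[0 3 13 19 39]

0.2552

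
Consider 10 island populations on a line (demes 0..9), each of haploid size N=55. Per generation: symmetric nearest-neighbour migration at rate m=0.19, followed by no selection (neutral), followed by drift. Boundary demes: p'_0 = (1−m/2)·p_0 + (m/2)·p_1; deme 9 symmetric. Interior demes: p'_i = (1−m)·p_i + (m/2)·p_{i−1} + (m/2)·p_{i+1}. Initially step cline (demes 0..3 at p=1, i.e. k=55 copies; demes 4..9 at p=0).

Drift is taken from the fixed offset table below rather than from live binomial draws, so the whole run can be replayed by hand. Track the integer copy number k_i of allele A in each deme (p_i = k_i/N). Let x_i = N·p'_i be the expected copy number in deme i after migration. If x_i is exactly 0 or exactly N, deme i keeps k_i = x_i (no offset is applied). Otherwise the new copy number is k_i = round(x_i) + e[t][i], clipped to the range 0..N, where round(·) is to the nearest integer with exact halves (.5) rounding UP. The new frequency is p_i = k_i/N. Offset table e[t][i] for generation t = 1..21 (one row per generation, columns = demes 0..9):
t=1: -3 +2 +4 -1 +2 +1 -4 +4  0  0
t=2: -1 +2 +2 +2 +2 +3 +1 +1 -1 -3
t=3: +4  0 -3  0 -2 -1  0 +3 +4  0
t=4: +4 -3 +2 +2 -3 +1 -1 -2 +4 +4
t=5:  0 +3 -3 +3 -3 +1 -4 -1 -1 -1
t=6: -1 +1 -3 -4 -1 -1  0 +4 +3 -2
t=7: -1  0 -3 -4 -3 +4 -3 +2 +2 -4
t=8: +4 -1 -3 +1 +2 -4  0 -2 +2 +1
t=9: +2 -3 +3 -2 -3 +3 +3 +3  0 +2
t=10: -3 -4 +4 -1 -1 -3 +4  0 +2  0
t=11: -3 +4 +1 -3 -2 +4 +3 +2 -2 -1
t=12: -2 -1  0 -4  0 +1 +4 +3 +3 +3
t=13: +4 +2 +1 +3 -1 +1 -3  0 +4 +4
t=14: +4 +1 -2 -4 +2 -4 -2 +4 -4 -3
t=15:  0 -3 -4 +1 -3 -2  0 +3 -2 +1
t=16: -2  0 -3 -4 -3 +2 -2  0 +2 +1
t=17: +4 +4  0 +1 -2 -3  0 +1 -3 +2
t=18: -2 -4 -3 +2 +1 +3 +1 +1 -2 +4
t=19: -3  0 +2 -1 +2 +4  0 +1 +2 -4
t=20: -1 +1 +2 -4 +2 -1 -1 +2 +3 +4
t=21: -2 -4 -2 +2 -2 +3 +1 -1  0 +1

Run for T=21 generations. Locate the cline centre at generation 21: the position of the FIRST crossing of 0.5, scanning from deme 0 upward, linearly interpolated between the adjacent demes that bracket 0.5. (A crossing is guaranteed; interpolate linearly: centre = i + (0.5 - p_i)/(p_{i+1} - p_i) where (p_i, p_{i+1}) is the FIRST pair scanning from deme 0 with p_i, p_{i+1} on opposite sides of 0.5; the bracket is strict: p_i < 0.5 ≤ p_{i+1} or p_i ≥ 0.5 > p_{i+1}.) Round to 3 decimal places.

t=0: k=[55 55 55 55 0 0 0 0 0 0]
t=1: x=[55.0000 55.0000 55.0000 49.7750 5.2250 0.0000 0.0000 0.0000 0.0000 0.0000] k=[55 55 55 49 7 0 0 0 0 0]
t=2: x=[55.0000 55.0000 54.4300 45.5800 10.3250 0.6650 0.0000 0.0000 0.0000 0.0000] k=[55 55 55 48 12 4 0 0 0 0]
t=3: x=[55.0000 55.0000 54.3350 45.2450 14.6600 4.3800 0.3800 0.0000 0.0000 0.0000] k=[55 55 51 45 13 3 0 0 0 0]
t=4: x=[55.0000 54.6200 50.8100 42.5300 15.0900 3.6650 0.2850 0.0000 0.0000 0.0000] k=[55 52 53 45 12 5 0 0 0 0]
t=5: x=[54.7150 52.3800 52.1450 42.6250 14.4700 5.1900 0.4750 0.0000 0.0000 0.0000] k=[55 55 49 46 11 6 0 0 0 0]
t=6: x=[55.0000 54.4300 49.2850 42.9600 13.8500 5.9050 0.5700 0.0000 0.0000 0.0000] k=[55 55 46 39 13 5 1 0 0 0]
t=7: x=[55.0000 54.1450 46.1900 37.1950 14.7100 5.3800 1.2850 0.0950 0.0000 0.0000] k=[55 54 43 33 12 9 0 2 0 0]
t=8: x=[54.9050 53.0500 43.0950 31.9550 13.7100 8.4300 1.0450 1.6200 0.1900 0.0000] k=[55 52 40 33 16 4 1 0 2 0]
t=9: x=[54.7150 51.1450 40.4750 32.0500 16.4750 4.8550 1.1900 0.2850 1.6200 0.1900] k=[55 48 43 30 13 8 4 3 2 2]
t=10: x=[54.3350 48.1900 42.2400 29.6200 14.1400 8.0950 4.2850 3.0000 2.0950 2.0000] k=[51 44 46 29 13 5 8 3 4 2]
t=11: x=[50.3350 44.8550 44.1950 29.0950 13.7600 6.0450 7.2400 3.5700 3.7150 2.1900] k=[47 49 45 26 12 10 10 6 2 1]
t=12: x=[47.1900 48.4300 43.5750 26.4750 13.1400 10.1900 9.6200 6.0000 2.2850 1.0950] k=[45 47 44 22 13 11 14 9 5 4]
t=13: x=[45.1900 46.5250 42.1950 23.2350 13.6650 11.4750 13.2400 9.0950 5.2850 4.0950] k=[49 49 43 26 13 12 10 9 9 8]
t=14: x=[49.0000 48.4300 41.9550 26.3800 14.1400 11.9050 10.0950 9.0950 8.9050 8.0950] k=[53 49 40 22 16 8 8 13 5 5]
t=15: x=[52.6200 48.5250 39.1450 23.1400 15.8100 8.7600 8.4750 11.7650 5.7600 5.0000] k=[53 46 35 24 13 7 8 15 4 6]
t=16: x=[52.3350 45.6200 35.0000 24.0000 13.4750 7.6650 8.5700 13.2900 5.2350 5.8100] k=[50 46 32 20 10 10 7 13 7 7]
t=17: x=[49.6200 45.0500 32.1900 20.1900 10.9500 9.7150 7.8550 11.8600 7.5700 7.0000] k=[54 49 32 21 9 7 8 13 5 9]
t=18: x=[53.5250 47.8600 32.5700 20.9050 9.9500 7.2850 8.3800 11.7650 6.1400 8.6200] k=[52 44 30 23 11 10 9 13 4 13]
t=19: x=[51.2400 43.4300 30.6650 22.5250 12.0450 10.0000 9.4750 11.7650 5.7100 12.1450] k=[48 43 33 22 14 14 9 13 8 8]
t=20: x=[47.5250 42.5250 32.9050 22.2850 14.7600 13.5250 9.8550 12.1450 8.4750 8.0000] k=[47 44 35 18 17 13 9 14 11 12]
t=21: x=[46.7150 43.4300 34.2400 19.5200 16.7150 13.0000 9.8550 13.2400 11.3800 11.9050] k=[45 39 32 22 15 16 11 12 11 13]

2.450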